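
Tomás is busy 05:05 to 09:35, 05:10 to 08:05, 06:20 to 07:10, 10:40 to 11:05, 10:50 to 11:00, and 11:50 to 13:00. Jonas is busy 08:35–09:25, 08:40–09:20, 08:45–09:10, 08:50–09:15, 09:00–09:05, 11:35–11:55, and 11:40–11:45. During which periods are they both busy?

08:35-09:25, 11:50-11:55

First set merges to 05:05-09:35, 10:40-11:05, 11:50-13:00.
Second set merges to 08:35-09:25, 11:35-11:55.
05:05-09:35 meets the second set on 08:35-09:25.
10:40-11:05: no overlap with the second set.
11:50-13:00 meets the second set on 11:50-11:55.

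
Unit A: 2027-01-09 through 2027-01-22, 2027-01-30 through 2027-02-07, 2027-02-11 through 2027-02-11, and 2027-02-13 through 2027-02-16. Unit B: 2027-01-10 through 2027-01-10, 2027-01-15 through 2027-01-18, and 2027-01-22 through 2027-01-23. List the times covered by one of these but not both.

2027-01-09 through 2027-01-09, 2027-01-11 through 2027-01-14, 2027-01-19 through 2027-01-21, 2027-01-23 through 2027-01-23, 2027-01-30 through 2027-02-07, 2027-02-11 through 2027-02-11, 2027-02-13 through 2027-02-16

A but not B: 2027-01-09 through 2027-01-09, 2027-01-11 through 2027-01-14, 2027-01-19 through 2027-01-21, 2027-01-30 through 2027-02-07, 2027-02-11 through 2027-02-11, 2027-02-13 through 2027-02-16.
B but not A: 2027-01-23 through 2027-01-23.
Combining gives A △ B.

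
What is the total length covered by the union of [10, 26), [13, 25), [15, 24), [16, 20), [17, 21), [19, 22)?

16

Merged: [10, 26).
Length: 16.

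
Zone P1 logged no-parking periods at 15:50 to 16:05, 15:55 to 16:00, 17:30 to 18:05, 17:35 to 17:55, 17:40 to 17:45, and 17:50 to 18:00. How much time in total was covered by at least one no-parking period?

50 min

Merged: 15:50-16:05, 17:30-18:05.
Lengths: 15 min + 35 min = 50 min.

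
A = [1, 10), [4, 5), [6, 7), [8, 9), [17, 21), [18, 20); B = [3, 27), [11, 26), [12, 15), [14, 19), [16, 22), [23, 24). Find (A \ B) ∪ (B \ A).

[1, 3) ∪ [10, 17) ∪ [21, 27)

A, merged: [1, 10), [17, 21).
B, merged: [3, 27).
A but not B: [1, 3).
B but not A: [10, 17), [21, 27).
Combining gives A △ B.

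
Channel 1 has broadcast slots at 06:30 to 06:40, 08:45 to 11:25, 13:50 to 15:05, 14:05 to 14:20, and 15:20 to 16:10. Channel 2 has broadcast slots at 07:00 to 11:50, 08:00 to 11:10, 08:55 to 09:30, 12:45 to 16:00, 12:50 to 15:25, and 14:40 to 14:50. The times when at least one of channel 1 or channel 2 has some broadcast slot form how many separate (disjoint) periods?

Merge the first list: 06:30-06:40, 08:45-11:25, 13:50-15:05, 15:20-16:10.
Merge the second list: 07:00-11:50, 12:45-16:00.
A ∪ B = 06:30-06:40, 07:00-11:50, 12:45-16:10.
That is 3 disjoint pieces.

3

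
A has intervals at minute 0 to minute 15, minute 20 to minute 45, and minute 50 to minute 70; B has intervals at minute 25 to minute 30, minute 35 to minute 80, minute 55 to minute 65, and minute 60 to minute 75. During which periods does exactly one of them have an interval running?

minute 0 to minute 15, minute 20 to minute 25, minute 30 to minute 35, minute 45 to minute 50, minute 70 to minute 80

Second set merges to minute 25 to minute 30, minute 35 to minute 80.
Only in the first: minute 0 to minute 15, minute 20 to minute 25, minute 30 to minute 35.
Only in the second: minute 45 to minute 50, minute 70 to minute 80.
Together these are the periods covered by exactly one.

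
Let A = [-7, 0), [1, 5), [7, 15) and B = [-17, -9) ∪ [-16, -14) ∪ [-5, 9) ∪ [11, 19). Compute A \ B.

[-7, -5) ∪ [9, 11)

Merge the second list: [-17, -9), [-5, 9), [11, 19).
[-7, 0) with B removed leaves [-7, -5).
[1, 5) lies entirely inside B → drops out.
[7, 15) with B removed leaves [9, 11).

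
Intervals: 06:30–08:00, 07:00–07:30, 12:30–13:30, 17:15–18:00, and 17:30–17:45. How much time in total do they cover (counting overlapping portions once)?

3 h 15 min

Merged: 06:30–08:00, 12:30–13:30, 17:15–18:00.
Lengths: 1 h 30 min + 1 h + 45 min = 3 h 15 min.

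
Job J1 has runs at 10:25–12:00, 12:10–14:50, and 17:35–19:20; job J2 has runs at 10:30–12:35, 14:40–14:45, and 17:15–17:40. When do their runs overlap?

10:30–12:00, 12:10–12:35, 14:40–14:45, 17:35–17:40

10:25–12:00 meets the second set on 10:30–12:00.
12:10–14:50 meets the second set on 12:10–12:35, 14:40–14:45.
17:35–19:20 meets the second set on 17:35–17:40.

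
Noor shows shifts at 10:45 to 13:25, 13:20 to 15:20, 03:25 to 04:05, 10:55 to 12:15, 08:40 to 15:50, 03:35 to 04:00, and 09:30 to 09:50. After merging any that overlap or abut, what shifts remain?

Sort by start: 03:25-04:05, 03:35-04:00, 08:40-15:50, 09:30-09:50, 10:45-13:25, 10:55-12:15, 13:20-15:20.
03:35-04:00 overlaps/touches 03:25-04:05 → extend to 03:25-04:05.
08:40-15:50 is disjoint → start new block.
09:30-09:50 overlaps/touches 08:40-15:50 → extend to 08:40-15:50.
10:45-13:25 overlaps/touches 08:40-15:50 → extend to 08:40-15:50.
10:55-12:15 overlaps/touches 08:40-15:50 → extend to 08:40-15:50.
13:20-15:20 overlaps/touches 08:40-15:50 → extend to 08:40-15:50.

03:25-04:05, 08:40-15:50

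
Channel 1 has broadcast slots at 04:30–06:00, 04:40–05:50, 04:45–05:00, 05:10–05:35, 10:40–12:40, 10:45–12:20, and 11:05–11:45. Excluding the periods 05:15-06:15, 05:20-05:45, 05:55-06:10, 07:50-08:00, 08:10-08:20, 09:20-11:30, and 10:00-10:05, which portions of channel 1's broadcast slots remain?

First set merges to 04:30–06:00, 10:40–12:40.
Second set merges to 05:15–06:15, 07:50–08:00, 08:10–08:20, 09:20–11:30.
04:30–06:00 \ B = 04:30–05:15.
10:40–12:40 \ B = 11:30–12:40.

04:30–05:15, 11:30–12:40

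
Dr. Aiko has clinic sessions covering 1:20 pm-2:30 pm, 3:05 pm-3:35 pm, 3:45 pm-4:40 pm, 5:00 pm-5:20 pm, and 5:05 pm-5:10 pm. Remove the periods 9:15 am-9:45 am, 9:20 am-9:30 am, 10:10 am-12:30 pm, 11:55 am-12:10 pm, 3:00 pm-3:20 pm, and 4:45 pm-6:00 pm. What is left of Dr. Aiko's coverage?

A, merged: 1:20 pm–2:30 pm, 3:05 pm–3:35 pm, 3:45 pm–4:40 pm, 5:00 pm–5:20 pm.
B, merged: 9:15 am–9:45 am, 10:10 am–12:30 pm, 3:00 pm–3:20 pm, 4:45 pm–6:00 pm.
1:20 pm–2:30 pm: nothing removed.
3:05 pm–3:35 pm \ B = 3:20 pm–3:35 pm.
3:45 pm–4:40 pm: nothing removed.
5:00 pm–5:20 pm: entirely removed.

1:20 pm–2:30 pm, 3:20 pm–3:35 pm, 3:45 pm–4:40 pm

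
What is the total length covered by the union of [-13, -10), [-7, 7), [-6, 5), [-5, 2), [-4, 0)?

Merged: [-13, -10), [-7, 7).
Lengths: 3 + 14 = 17.

17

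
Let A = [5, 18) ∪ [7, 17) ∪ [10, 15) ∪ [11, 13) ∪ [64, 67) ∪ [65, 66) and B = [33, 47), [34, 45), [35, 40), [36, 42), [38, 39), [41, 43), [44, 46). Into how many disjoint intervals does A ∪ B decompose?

3

Merge the first list: [5, 18), [64, 67).
Merge the second list: [33, 47).
A ∪ B = [5, 18), [33, 47), [64, 67).
That is 3 disjoint pieces.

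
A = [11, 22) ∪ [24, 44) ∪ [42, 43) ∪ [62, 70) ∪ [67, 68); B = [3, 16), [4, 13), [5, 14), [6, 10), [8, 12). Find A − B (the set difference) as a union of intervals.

First set merges to [11, 22), [24, 44), [62, 70).
Second set merges to [3, 16).
[11, 22) minus B → [16, 22).
[24, 44): no B overlap → unchanged.
[62, 70): no B overlap → unchanged.

[16, 22) ∪ [24, 44) ∪ [62, 70)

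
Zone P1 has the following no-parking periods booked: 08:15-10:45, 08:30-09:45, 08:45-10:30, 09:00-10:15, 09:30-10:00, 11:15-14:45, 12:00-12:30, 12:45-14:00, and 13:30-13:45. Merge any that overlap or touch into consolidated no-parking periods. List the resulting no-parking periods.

08:30–09:45 overlaps/touches 08:15–10:45 → extend to 08:15–10:45.
08:45–10:30 overlaps/touches 08:15–10:45 → extend to 08:15–10:45.
09:00–10:15 overlaps/touches 08:15–10:45 → extend to 08:15–10:45.
09:30–10:00 overlaps/touches 08:15–10:45 → extend to 08:15–10:45.
11:15–14:45 is disjoint → start new block.
12:00–12:30 overlaps/touches 11:15–14:45 → extend to 11:15–14:45.
12:45–14:00 overlaps/touches 11:15–14:45 → extend to 11:15–14:45.
13:30–13:45 overlaps/touches 11:15–14:45 → extend to 11:15–14:45.

08:15–10:45, 11:15–14:45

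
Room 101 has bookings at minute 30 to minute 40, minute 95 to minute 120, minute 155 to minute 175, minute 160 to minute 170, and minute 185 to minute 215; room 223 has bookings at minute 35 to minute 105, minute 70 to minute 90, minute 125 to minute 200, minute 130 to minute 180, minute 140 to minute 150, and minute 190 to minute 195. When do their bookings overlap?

minute 35 to minute 40, minute 95 to minute 105, minute 155 to minute 175, minute 185 to minute 200

Merge the first list: minute 30 to minute 40, minute 95 to minute 120, minute 155 to minute 175, minute 185 to minute 215.
Merge the second list: minute 35 to minute 105, minute 125 to minute 200.
minute 30 to minute 40 ∩ B → minute 35 to minute 40.
minute 95 to minute 120 ∩ B → minute 95 to minute 105.
minute 155 to minute 175 ∩ B → minute 155 to minute 175.
minute 185 to minute 215 ∩ B → minute 185 to minute 200.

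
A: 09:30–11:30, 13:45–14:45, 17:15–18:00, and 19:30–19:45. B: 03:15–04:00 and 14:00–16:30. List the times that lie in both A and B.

09:30–11:30 falls entirely outside B.
13:45–14:45 overlaps B on 14:00–14:45.
17:15–18:00 falls entirely outside B.
19:30–19:45 falls entirely outside B.

14:00–14:45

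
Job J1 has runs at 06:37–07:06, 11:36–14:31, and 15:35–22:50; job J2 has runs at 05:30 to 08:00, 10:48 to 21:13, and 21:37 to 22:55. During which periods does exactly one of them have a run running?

A but not B: 21:13–21:37.
B but not A: 05:30–06:37, 07:06–08:00, 10:48–11:36, 14:31–15:35, 22:50–22:55.
Combining gives A △ B.

05:30–06:37, 07:06–08:00, 10:48–11:36, 14:31–15:35, 21:13–21:37, 22:50–22:55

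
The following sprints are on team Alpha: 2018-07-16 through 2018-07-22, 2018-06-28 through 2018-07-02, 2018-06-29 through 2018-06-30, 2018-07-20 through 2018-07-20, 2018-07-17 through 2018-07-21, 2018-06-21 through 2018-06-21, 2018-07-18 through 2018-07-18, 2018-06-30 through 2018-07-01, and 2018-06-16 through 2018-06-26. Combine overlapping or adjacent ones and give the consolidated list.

Sort by start: 2018-06-16 through 2018-06-26, 2018-06-21 through 2018-06-21, 2018-06-28 through 2018-07-02, 2018-06-29 through 2018-06-30, 2018-06-30 through 2018-07-01, 2018-07-16 through 2018-07-22, 2018-07-17 through 2018-07-21, 2018-07-18 through 2018-07-18, 2018-07-20 through 2018-07-20.
2018-06-21 through 2018-06-21 overlaps/touches 2018-06-16 through 2018-06-26 → extend to 2018-06-16 through 2018-06-26.
2018-06-28 through 2018-07-02 is disjoint → start new block.
2018-06-29 through 2018-06-30 overlaps/touches 2018-06-28 through 2018-07-02 → extend to 2018-06-28 through 2018-07-02.
2018-06-30 through 2018-07-01 overlaps/touches 2018-06-28 through 2018-07-02 → extend to 2018-06-28 through 2018-07-02.
2018-07-16 through 2018-07-22 is disjoint → start new block.
2018-07-17 through 2018-07-21 overlaps/touches 2018-07-16 through 2018-07-22 → extend to 2018-07-16 through 2018-07-22.
2018-07-18 through 2018-07-18 overlaps/touches 2018-07-16 through 2018-07-22 → extend to 2018-07-16 through 2018-07-22.
2018-07-20 through 2018-07-20 overlaps/touches 2018-07-16 through 2018-07-22 → extend to 2018-07-16 through 2018-07-22.

2018-06-16 through 2018-06-26, 2018-06-28 through 2018-07-02, 2018-07-16 through 2018-07-22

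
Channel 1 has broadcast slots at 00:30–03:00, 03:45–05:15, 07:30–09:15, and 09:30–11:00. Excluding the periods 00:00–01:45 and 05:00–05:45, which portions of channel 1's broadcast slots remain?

00:30–03:00 with B removed leaves 01:45–03:00.
03:45–05:15 with B removed leaves 03:45–05:00.
07:30–09:15 is untouched.
09:30–11:00 is untouched.

01:45–03:00, 03:45–05:00, 07:30–09:15, 09:30–11:00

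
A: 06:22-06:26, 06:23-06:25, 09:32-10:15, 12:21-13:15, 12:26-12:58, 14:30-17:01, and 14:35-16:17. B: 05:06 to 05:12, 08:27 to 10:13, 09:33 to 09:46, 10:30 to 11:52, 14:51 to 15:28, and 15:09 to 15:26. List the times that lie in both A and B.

09:32–10:13, 14:51–15:28

Merge the first list: 06:22–06:26, 09:32–10:15, 12:21–13:15, 14:30–17:01.
Merge the second list: 05:06–05:12, 08:27–10:13, 10:30–11:52, 14:51–15:28.
06:22–06:26 meets no B interval.
09:32–10:15 ∩ B → 09:32–10:13.
12:21–13:15 meets no B interval.
14:30–17:01 ∩ B → 14:51–15:28.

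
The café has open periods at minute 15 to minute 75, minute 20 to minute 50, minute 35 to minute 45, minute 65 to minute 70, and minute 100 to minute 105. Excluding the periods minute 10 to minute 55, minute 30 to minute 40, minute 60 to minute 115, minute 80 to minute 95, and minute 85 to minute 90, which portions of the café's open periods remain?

minute 55 to minute 60

Merge the first list: minute 15 to minute 75, minute 100 to minute 105.
Merge the second list: minute 10 to minute 55, minute 60 to minute 115.
minute 15 to minute 75 \ B = minute 55 to minute 60.
minute 100 to minute 105: entirely removed.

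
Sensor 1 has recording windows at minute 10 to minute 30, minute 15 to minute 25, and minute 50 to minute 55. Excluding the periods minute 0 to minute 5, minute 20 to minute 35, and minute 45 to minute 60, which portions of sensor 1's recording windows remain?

A, merged: minute 10 to minute 30, minute 50 to minute 55.
minute 10 to minute 30 with B removed leaves minute 10 to minute 20.
minute 50 to minute 55 lies entirely inside B → drops out.

minute 10 to minute 20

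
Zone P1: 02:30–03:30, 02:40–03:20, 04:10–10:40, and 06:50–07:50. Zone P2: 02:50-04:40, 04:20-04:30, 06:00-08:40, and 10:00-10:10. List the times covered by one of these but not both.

First set merges to 02:30–03:30, 04:10–10:40.
Second set merges to 02:50–04:40, 06:00–08:40, 10:00–10:10.
A but not B: 02:30–02:50, 04:40–06:00, 08:40–10:00, 10:10–10:40.
B but not A: 03:30–04:10.
Combining gives A △ B.

02:30–02:50, 03:30–04:10, 04:40–06:00, 08:40–10:00, 10:10–10:40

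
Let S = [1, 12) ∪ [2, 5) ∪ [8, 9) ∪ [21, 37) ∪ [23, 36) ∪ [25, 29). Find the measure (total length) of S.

Merged: [1, 12), [21, 37).
Lengths: 11 + 16 = 27.

27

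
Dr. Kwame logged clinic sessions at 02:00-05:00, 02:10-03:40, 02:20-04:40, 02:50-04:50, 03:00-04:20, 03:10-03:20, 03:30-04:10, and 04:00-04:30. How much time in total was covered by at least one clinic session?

Merged: 02:00–05:00.
Length: 3 h.

3 h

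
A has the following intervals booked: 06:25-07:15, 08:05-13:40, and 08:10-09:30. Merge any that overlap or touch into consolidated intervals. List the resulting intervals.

08:05–13:40 is disjoint → start new block.
08:10–09:30 overlaps/touches 08:05–13:40 → extend to 08:05–13:40.

06:25–07:15, 08:05–13:40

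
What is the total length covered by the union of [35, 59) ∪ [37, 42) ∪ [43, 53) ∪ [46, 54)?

Merged: [35, 59).
Length: 24.

24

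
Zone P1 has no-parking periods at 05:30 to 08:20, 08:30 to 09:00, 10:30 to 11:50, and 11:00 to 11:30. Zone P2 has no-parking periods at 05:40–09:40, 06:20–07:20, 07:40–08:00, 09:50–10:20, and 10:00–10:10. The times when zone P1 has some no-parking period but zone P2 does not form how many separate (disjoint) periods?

2

A, merged: 05:30–08:20, 08:30–09:00, 10:30–11:50.
B, merged: 05:40–09:40, 09:50–10:20.
A \ B = 05:30–05:40, 10:30–11:50.
That is 2 disjoint pieces.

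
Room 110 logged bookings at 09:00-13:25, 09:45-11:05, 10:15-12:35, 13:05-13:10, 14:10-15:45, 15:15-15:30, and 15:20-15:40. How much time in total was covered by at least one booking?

Merged: 09:00–13:25, 14:10–15:45.
Lengths: 4 h 25 min + 1 h 35 min = 6 h.

6 h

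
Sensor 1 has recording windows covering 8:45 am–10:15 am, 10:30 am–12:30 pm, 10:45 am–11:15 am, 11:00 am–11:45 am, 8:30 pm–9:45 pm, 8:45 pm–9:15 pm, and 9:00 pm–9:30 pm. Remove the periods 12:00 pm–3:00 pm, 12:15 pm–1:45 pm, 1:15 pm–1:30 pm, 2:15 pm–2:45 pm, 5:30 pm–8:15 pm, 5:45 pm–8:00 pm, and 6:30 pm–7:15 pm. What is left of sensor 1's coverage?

A, merged: 8:45 am–10:15 am, 10:30 am–12:30 pm, 8:30 pm–9:45 pm.
B, merged: 12:00 pm–3:00 pm, 5:30 pm–8:15 pm.
8:45 am–10:15 am: nothing removed.
10:30 am–12:30 pm \ B = 10:30 am–12:00 pm.
8:30 pm–9:45 pm: nothing removed.

8:45 am–10:15 am, 10:30 am–12:00 pm, 8:30 pm–9:45 pm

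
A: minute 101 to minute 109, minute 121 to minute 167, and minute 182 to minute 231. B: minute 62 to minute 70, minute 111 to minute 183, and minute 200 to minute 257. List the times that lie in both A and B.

minute 121 to minute 167, minute 182 to minute 183, minute 200 to minute 231

minute 101 to minute 109 meets no B interval.
minute 121 to minute 167 ∩ B → minute 121 to minute 167.
minute 182 to minute 231 ∩ B → minute 182 to minute 183, minute 200 to minute 231.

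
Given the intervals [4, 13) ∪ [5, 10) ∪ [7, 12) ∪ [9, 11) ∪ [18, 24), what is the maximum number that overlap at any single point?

4

Sweep endpoints in order; track running count of active intervals.
Peak of 4 reached at 9.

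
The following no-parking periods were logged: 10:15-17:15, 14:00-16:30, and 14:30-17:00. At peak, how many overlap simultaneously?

Sweep endpoints in order; track running count of active intervals.
Peak of 3 reached at 14:30.

3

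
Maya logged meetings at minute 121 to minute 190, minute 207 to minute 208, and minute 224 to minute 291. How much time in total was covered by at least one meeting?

Merged: minute 121 to minute 190, minute 207 to minute 208, minute 224 to minute 291.
Lengths: 69 minutes + 1 minute + 67 minutes = 137 minutes.

137 minutes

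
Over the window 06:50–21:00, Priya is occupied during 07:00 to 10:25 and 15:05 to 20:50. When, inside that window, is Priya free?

06:50–07:00, 10:25–15:05, 20:50–21:00

Covered (merged): 07:00–10:25, 15:05–20:50.
Uncovered inside 06:50–21:00: 06:50–07:00, 10:25–15:05, 20:50–21:00.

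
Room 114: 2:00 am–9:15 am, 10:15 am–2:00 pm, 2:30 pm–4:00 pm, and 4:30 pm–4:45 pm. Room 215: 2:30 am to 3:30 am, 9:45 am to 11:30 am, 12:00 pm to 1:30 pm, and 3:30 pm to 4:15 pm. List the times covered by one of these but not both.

2:00 am–2:30 am, 3:30 am–9:15 am, 9:45 am–10:15 am, 11:30 am–12:00 pm, 1:30 pm–2:00 pm, 2:30 pm–3:30 pm, 4:00 pm–4:15 pm, 4:30 pm–4:45 pm

A \ B = 2:00 am–2:30 am, 3:30 am–9:15 am, 11:30 am–12:00 pm, 1:30 pm–2:00 pm, 2:30 pm–3:30 pm, 4:30 pm–4:45 pm.
B \ A = 9:45 am–10:15 am, 4:00 pm–4:15 pm.
Union of the two gives the symmetric difference.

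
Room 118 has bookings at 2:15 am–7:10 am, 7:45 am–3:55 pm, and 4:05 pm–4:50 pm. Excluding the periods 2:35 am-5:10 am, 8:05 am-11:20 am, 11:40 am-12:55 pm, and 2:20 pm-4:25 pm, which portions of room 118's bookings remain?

2:15 am–2:35 am, 5:10 am–7:10 am, 7:45 am–8:05 am, 11:20 am–11:40 am, 12:55 pm–2:20 pm, 4:25 pm–4:50 pm

2:15 am–7:10 am with B removed leaves 2:15 am–2:35 am, 5:10 am–7:10 am.
7:45 am–3:55 pm with B removed leaves 7:45 am–8:05 am, 11:20 am–11:40 am, 12:55 pm–2:20 pm.
4:05 pm–4:50 pm with B removed leaves 4:25 pm–4:50 pm.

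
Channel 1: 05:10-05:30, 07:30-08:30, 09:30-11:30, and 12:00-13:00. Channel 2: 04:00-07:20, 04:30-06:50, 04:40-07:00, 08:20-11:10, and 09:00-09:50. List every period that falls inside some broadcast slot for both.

Second set merges to 04:00–07:20, 08:20–11:10.
05:10–05:30 meets the second set on 05:10–05:30.
07:30–08:30 meets the second set on 08:20–08:30.
09:30–11:30 meets the second set on 09:30–11:10.
12:00–13:00: no overlap with the second set.

05:10–05:30, 08:20–08:30, 09:30–11:10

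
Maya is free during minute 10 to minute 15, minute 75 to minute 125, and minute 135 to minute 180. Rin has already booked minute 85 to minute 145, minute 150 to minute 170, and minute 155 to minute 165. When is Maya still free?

minute 10 to minute 15, minute 75 to minute 85, minute 145 to minute 150, minute 170 to minute 180

B, merged: minute 85 to minute 145, minute 150 to minute 170.
minute 10 to minute 15: no B overlap → unchanged.
minute 75 to minute 125 minus B → minute 75 to minute 85.
minute 135 to minute 180 minus B → minute 145 to minute 150, minute 170 to minute 180.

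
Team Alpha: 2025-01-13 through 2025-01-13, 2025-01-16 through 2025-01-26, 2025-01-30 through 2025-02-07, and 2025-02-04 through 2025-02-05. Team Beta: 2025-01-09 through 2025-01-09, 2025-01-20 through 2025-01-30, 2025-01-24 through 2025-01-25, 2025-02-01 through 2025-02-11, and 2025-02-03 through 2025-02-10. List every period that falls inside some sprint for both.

2025-01-20 through 2025-01-26, 2025-01-30 through 2025-01-30, 2025-02-01 through 2025-02-07

Merge the first list: 2025-01-13 through 2025-01-13, 2025-01-16 through 2025-01-26, 2025-01-30 through 2025-02-07.
Merge the second list: 2025-01-09 through 2025-01-09, 2025-01-20 through 2025-01-30, 2025-02-01 through 2025-02-11.
2025-01-13 through 2025-01-13: no overlap with the second set.
2025-01-16 through 2025-01-26 meets the second set on 2025-01-20 through 2025-01-26.
2025-01-30 through 2025-02-07 meets the second set on 2025-01-30 through 2025-01-30, 2025-02-01 through 2025-02-07.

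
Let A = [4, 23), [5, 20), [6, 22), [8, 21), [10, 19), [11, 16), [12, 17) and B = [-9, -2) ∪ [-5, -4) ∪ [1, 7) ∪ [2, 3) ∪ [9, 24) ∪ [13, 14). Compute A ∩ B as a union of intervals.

[4, 7) ∪ [9, 23)

First set merges to [4, 23).
Second set merges to [-9, -2), [1, 7), [9, 24).
[4, 23) overlaps B on [4, 7), [9, 23).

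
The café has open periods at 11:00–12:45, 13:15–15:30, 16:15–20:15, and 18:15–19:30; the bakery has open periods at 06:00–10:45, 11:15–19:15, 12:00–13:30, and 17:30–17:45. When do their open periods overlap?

First set merges to 11:00–12:45, 13:15–15:30, 16:15–20:15.
Second set merges to 06:00–10:45, 11:15–19:15.
11:00–12:45 meets the second set on 11:15–12:45.
13:15–15:30 meets the second set on 13:15–15:30.
16:15–20:15 meets the second set on 16:15–19:15.

11:15–12:45, 13:15–15:30, 16:15–19:15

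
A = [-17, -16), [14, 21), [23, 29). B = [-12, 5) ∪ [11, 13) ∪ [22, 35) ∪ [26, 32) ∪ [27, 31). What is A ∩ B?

Second set merges to [-12, 5), [11, 13), [22, 35).
[-17, -16) meets no B interval.
[14, 21) meets no B interval.
[23, 29) ∩ B → [23, 29).

[23, 29)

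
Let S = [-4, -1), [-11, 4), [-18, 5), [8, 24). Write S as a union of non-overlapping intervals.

[-18, 5) ∪ [8, 24)

Sort by start: [-18, 5), [-11, 4), [-4, -1), [8, 24).
[-11, 4) overlaps/touches [-18, 5) → extend to [-18, 5).
[-4, -1) overlaps/touches [-18, 5) → extend to [-18, 5).
[8, 24) is disjoint → start new block.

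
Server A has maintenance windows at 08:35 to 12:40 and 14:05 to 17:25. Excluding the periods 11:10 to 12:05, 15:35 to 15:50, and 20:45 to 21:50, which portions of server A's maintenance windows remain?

08:35–12:40 with B removed leaves 08:35–11:10, 12:05–12:40.
14:05–17:25 with B removed leaves 14:05–15:35, 15:50–17:25.

08:35–11:10, 12:05–12:40, 14:05–15:35, 15:50–17:25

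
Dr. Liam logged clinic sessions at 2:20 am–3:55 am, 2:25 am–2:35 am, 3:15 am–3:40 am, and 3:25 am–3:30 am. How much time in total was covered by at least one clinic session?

1 h 35 min

Merged: 2:20 am–3:55 am.
Length: 1 h 35 min.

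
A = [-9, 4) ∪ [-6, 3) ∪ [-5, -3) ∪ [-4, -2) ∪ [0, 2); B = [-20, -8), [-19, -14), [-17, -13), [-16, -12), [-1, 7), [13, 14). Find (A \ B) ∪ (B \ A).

[-20, -9) ∪ [-8, -1) ∪ [4, 7) ∪ [13, 14)

First set merges to [-9, 4).
Second set merges to [-20, -8), [-1, 7), [13, 14).
A but not B: [-8, -1).
B but not A: [-20, -9), [4, 7), [13, 14).
Combining gives A △ B.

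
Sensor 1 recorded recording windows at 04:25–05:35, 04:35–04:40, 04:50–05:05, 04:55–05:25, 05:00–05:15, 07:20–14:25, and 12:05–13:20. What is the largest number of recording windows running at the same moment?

4

Walk the sorted start/end points keeping a running depth.
The depth first hits 4 at 05:00.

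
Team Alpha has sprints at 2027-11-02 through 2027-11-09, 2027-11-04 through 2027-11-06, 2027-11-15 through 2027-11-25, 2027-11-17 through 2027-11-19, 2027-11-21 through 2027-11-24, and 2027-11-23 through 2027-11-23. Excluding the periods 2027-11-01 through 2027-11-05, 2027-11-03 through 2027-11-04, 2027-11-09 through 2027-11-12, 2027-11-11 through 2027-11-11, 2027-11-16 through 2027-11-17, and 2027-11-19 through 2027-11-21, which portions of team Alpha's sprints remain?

Merge the first list: 2027-11-02 through 2027-11-09, 2027-11-15 through 2027-11-25.
Merge the second list: 2027-11-01 through 2027-11-05, 2027-11-09 through 2027-11-12, 2027-11-16 through 2027-11-17, 2027-11-19 through 2027-11-21.
2027-11-02 through 2027-11-09 minus B → 2027-11-06 through 2027-11-08.
2027-11-15 through 2027-11-25 minus B → 2027-11-15 through 2027-11-15, 2027-11-18 through 2027-11-18, 2027-11-22 through 2027-11-25.

2027-11-06 through 2027-11-08, 2027-11-15 through 2027-11-15, 2027-11-18 through 2027-11-18, 2027-11-22 through 2027-11-25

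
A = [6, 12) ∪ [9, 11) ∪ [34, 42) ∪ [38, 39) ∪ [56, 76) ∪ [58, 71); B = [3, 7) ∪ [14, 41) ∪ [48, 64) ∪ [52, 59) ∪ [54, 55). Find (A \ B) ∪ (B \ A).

[3, 6) ∪ [7, 12) ∪ [14, 34) ∪ [41, 42) ∪ [48, 56) ∪ [64, 76)

Merge the first list: [6, 12), [34, 42), [56, 76).
Merge the second list: [3, 7), [14, 41), [48, 64).
Only in the first: [7, 12), [41, 42), [64, 76).
Only in the second: [3, 6), [14, 34), [48, 56).
Together these are the periods covered by exactly one.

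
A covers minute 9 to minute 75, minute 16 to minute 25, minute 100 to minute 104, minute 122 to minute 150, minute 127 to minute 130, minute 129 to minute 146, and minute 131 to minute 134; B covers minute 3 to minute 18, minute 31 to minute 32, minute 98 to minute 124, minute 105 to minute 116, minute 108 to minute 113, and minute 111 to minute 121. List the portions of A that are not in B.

minute 18 to minute 31, minute 32 to minute 75, minute 124 to minute 150

A, merged: minute 9 to minute 75, minute 100 to minute 104, minute 122 to minute 150.
B, merged: minute 3 to minute 18, minute 31 to minute 32, minute 98 to minute 124.
minute 9 to minute 75 with B removed leaves minute 18 to minute 31, minute 32 to minute 75.
minute 100 to minute 104 lies entirely inside B → drops out.
minute 122 to minute 150 with B removed leaves minute 124 to minute 150.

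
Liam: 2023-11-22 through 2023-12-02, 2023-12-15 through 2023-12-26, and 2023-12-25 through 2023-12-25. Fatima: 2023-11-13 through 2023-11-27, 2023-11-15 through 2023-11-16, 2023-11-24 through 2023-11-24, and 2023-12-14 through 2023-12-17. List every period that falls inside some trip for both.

2023-11-22 through 2023-11-27, 2023-12-15 through 2023-12-17

First set merges to 2023-11-22 through 2023-12-02, 2023-12-15 through 2023-12-26.
Second set merges to 2023-11-13 through 2023-11-27, 2023-12-14 through 2023-12-17.
2023-11-22 through 2023-12-02 overlaps B on 2023-11-22 through 2023-11-27.
2023-12-15 through 2023-12-26 overlaps B on 2023-12-15 through 2023-12-17.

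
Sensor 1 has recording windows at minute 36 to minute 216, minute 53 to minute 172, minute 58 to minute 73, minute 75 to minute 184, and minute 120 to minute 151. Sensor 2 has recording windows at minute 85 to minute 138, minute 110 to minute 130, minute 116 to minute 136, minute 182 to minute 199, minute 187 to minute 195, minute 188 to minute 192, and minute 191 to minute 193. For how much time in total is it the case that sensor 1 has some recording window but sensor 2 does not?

Merge the first list: minute 36 to minute 216.
Merge the second list: minute 85 to minute 138, minute 182 to minute 199.
A \ B = minute 36 to minute 85, minute 138 to minute 182, minute 199 to minute 216.
Total: 49 minutes + 44 minutes + 17 minutes = 110 minutes.

110 minutes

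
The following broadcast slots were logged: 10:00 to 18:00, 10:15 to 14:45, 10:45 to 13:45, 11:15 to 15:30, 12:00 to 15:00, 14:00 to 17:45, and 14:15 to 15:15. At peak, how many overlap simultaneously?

Walk the sorted start/end points keeping a running depth.
The depth first hits 6 at 14:15.

6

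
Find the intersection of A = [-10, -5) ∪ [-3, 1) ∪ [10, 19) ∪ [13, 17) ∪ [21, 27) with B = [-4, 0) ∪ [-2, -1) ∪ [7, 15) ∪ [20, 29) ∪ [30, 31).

A, merged: [-10, -5), [-3, 1), [10, 19), [21, 27).
B, merged: [-4, 0), [7, 15), [20, 29), [30, 31).
[-10, -5): no overlap with the second set.
[-3, 1) meets the second set on [-3, 0).
[10, 19) meets the second set on [10, 15).
[21, 27) meets the second set on [21, 27).

[-3, 0) ∪ [10, 15) ∪ [21, 27)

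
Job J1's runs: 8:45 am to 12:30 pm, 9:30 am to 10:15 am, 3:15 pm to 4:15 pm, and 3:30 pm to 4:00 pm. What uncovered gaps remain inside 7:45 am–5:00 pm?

Covered (merged): 8:45 am-12:30 pm, 3:15 pm-4:15 pm.
Complement within 7:45 am-5:00 pm: 7:45 am-8:45 am, 12:30 pm-3:15 pm, 4:15 pm-5:00 pm.

7:45 am-8:45 am, 12:30 pm-3:15 pm, 4:15 pm-5:00 pm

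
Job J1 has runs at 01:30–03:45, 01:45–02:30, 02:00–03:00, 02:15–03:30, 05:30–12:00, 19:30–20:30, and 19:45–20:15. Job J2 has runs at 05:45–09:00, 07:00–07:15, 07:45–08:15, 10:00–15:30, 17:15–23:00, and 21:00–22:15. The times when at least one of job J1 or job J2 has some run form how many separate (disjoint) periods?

Merge the first list: 01:30-03:45, 05:30-12:00, 19:30-20:30.
Merge the second list: 05:45-09:00, 10:00-15:30, 17:15-23:00.
A ∪ B = 01:30-03:45, 05:30-15:30, 17:15-23:00.
That is 3 disjoint pieces.

3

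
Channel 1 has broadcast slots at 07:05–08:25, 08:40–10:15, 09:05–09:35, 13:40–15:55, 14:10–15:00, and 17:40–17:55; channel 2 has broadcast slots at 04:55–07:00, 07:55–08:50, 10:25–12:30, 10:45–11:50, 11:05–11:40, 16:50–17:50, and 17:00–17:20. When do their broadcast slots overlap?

A, merged: 07:05-08:25, 08:40-10:15, 13:40-15:55, 17:40-17:55.
B, merged: 04:55-07:00, 07:55-08:50, 10:25-12:30, 16:50-17:50.
07:05-08:25 ∩ B → 07:55-08:25.
08:40-10:15 ∩ B → 08:40-08:50.
13:40-15:55 meets no B interval.
17:40-17:55 ∩ B → 17:40-17:50.

07:55-08:25, 08:40-08:50, 17:40-17:50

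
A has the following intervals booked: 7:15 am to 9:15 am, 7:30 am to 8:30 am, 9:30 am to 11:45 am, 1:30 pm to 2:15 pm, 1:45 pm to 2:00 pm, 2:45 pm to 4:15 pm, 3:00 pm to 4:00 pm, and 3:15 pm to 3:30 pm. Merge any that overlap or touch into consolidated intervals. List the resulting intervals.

7:15 am–9:15 am, 9:30 am–11:45 am, 1:30 pm–2:15 pm, 2:45 pm–4:15 pm

7:30 am–8:30 am overlaps/touches 7:15 am–9:15 am → extend to 7:15 am–9:15 am.
9:30 am–11:45 am is disjoint → start new block.
1:30 pm–2:15 pm is disjoint → start new block.
1:45 pm–2:00 pm overlaps/touches 1:30 pm–2:15 pm → extend to 1:30 pm–2:15 pm.
2:45 pm–4:15 pm is disjoint → start new block.
3:00 pm–4:00 pm overlaps/touches 2:45 pm–4:15 pm → extend to 2:45 pm–4:15 pm.
3:15 pm–3:30 pm overlaps/touches 2:45 pm–4:15 pm → extend to 2:45 pm–4:15 pm.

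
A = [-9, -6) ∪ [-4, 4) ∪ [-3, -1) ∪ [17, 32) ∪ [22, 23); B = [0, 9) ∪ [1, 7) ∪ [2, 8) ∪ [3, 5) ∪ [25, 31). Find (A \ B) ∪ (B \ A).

Merge the first list: [-9, -6), [-4, 4), [17, 32).
Merge the second list: [0, 9), [25, 31).
Only in the first: [-9, -6), [-4, 0), [17, 25), [31, 32).
Only in the second: [4, 9).
Together these are the periods covered by exactly one.

[-9, -6) ∪ [-4, 0) ∪ [4, 9) ∪ [17, 25) ∪ [31, 32)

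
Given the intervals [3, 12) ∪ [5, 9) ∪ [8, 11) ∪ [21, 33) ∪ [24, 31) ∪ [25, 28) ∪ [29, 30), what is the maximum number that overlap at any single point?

At 8, 3 of the intervals are simultaneously active.
No point has more.

3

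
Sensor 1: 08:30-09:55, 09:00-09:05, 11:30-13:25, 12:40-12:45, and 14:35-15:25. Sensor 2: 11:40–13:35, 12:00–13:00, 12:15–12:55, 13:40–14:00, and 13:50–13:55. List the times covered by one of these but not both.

Merge the first list: 08:30–09:55, 11:30–13:25, 14:35–15:25.
Merge the second list: 11:40–13:35, 13:40–14:00.
Only in the first: 08:30–09:55, 11:30–11:40, 14:35–15:25.
Only in the second: 13:25–13:35, 13:40–14:00.
Together these are the periods covered by exactly one.

08:30–09:55, 11:30–11:40, 13:25–13:35, 13:40–14:00, 14:35–15:25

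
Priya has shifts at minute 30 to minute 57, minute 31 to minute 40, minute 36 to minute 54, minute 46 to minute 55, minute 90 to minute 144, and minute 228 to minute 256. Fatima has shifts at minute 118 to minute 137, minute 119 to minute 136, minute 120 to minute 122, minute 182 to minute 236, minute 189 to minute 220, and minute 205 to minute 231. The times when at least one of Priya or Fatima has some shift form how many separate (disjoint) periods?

3

Merge the first list: minute 30 to minute 57, minute 90 to minute 144, minute 228 to minute 256.
Merge the second list: minute 118 to minute 137, minute 182 to minute 236.
A ∪ B = minute 30 to minute 57, minute 90 to minute 144, minute 182 to minute 256.
That is 3 disjoint pieces.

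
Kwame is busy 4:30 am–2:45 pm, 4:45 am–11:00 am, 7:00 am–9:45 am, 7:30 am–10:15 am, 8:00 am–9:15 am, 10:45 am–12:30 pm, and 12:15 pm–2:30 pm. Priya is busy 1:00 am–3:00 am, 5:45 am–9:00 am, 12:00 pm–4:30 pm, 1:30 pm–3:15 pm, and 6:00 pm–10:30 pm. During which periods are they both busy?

First set merges to 4:30 am-2:45 pm.
Second set merges to 1:00 am-3:00 am, 5:45 am-9:00 am, 12:00 pm-4:30 pm, 6:00 pm-10:30 pm.
4:30 am-2:45 pm overlaps B on 5:45 am-9:00 am, 12:00 pm-2:45 pm.

5:45 am-9:00 am, 12:00 pm-2:45 pm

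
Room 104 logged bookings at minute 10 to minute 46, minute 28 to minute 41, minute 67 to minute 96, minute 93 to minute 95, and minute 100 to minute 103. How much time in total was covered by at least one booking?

Merged: minute 10 to minute 46, minute 67 to minute 96, minute 100 to minute 103.
Lengths: 36 minutes + 29 minutes + 3 minutes = 68 minutes.

68 minutes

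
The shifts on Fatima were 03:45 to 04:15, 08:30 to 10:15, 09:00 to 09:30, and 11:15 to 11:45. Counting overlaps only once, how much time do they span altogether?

2 h 45 min

Merged: 03:45-04:15, 08:30-10:15, 11:15-11:45.
Lengths: 30 min + 1 h 45 min + 30 min = 2 h 45 min.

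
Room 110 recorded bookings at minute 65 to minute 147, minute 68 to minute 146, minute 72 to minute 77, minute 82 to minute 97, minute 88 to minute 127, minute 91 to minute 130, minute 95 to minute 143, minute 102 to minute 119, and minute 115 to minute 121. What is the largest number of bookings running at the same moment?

7

Sweep endpoints in order; track running count of active intervals.
Peak of 7 reached at minute 115.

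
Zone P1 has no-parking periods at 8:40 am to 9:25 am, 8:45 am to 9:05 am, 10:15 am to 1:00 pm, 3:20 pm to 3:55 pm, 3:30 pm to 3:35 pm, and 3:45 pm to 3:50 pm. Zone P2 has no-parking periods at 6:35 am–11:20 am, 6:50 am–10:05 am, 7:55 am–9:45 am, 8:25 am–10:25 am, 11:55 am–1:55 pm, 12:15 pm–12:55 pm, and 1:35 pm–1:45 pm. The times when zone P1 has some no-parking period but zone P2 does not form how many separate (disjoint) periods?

2

Merge the first list: 8:40 am-9:25 am, 10:15 am-1:00 pm, 3:20 pm-3:55 pm.
Merge the second list: 6:35 am-11:20 am, 11:55 am-1:55 pm.
A \ B = 11:20 am-11:55 am, 3:20 pm-3:55 pm.
That is 2 disjoint pieces.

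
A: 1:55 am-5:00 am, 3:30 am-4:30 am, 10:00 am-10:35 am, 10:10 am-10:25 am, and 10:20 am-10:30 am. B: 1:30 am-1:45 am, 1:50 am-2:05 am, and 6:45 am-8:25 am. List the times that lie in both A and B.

1:55 am–2:05 am

A, merged: 1:55 am–5:00 am, 10:00 am–10:35 am.
1:55 am–5:00 am meets the second set on 1:55 am–2:05 am.
10:00 am–10:35 am: no overlap with the second set.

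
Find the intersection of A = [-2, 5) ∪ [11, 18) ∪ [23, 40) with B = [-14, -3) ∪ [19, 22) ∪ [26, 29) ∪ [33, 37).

[-2, 5) falls entirely outside B.
[11, 18) falls entirely outside B.
[23, 40) overlaps B on [26, 29), [33, 37).

[26, 29) ∪ [33, 37)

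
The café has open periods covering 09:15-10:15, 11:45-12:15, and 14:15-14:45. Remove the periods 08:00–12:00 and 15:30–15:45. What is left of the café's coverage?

09:15–10:15 lies entirely inside B → drops out.
11:45–12:15 with B removed leaves 12:00–12:15.
14:15–14:45 is untouched.

12:00–12:15, 14:15–14:45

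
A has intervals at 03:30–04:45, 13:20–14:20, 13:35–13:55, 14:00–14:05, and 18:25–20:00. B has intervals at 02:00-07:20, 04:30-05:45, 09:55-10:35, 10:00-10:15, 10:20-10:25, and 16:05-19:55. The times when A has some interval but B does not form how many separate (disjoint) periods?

2

First set merges to 03:30-04:45, 13:20-14:20, 18:25-20:00.
Second set merges to 02:00-07:20, 09:55-10:35, 16:05-19:55.
A \ B = 13:20-14:20, 19:55-20:00.
That is 2 disjoint pieces.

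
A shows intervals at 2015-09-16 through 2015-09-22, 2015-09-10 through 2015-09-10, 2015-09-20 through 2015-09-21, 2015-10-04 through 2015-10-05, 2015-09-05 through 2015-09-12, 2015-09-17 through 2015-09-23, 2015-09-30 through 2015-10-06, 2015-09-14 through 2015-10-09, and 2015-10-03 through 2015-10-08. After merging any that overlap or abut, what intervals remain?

2015-09-05 through 2015-09-12, 2015-09-14 through 2015-10-09

Sort by start: 2015-09-05 through 2015-09-12, 2015-09-10 through 2015-09-10, 2015-09-14 through 2015-10-09, 2015-09-16 through 2015-09-22, 2015-09-17 through 2015-09-23, 2015-09-20 through 2015-09-21, 2015-09-30 through 2015-10-06, 2015-10-03 through 2015-10-08, 2015-10-04 through 2015-10-05.
2015-09-10 through 2015-09-10 overlaps/touches 2015-09-05 through 2015-09-12 → extend to 2015-09-05 through 2015-09-12.
2015-09-14 through 2015-10-09 is disjoint → start new block.
2015-09-16 through 2015-09-22 overlaps/touches 2015-09-14 through 2015-10-09 → extend to 2015-09-14 through 2015-10-09.
2015-09-17 through 2015-09-23 overlaps/touches 2015-09-14 through 2015-10-09 → extend to 2015-09-14 through 2015-10-09.
2015-09-20 through 2015-09-21 overlaps/touches 2015-09-14 through 2015-10-09 → extend to 2015-09-14 through 2015-10-09.
2015-09-30 through 2015-10-06 overlaps/touches 2015-09-14 through 2015-10-09 → extend to 2015-09-14 through 2015-10-09.
2015-10-03 through 2015-10-08 overlaps/touches 2015-09-14 through 2015-10-09 → extend to 2015-09-14 through 2015-10-09.
2015-10-04 through 2015-10-05 overlaps/touches 2015-09-14 through 2015-10-09 → extend to 2015-09-14 through 2015-10-09.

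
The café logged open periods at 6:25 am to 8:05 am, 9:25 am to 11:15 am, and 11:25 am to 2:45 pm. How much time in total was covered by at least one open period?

6 h 50 min

Merged: 6:25 am–8:05 am, 9:25 am–11:15 am, 11:25 am–2:45 pm.
Lengths: 1 h 40 min + 1 h 50 min + 3 h 20 min = 6 h 50 min.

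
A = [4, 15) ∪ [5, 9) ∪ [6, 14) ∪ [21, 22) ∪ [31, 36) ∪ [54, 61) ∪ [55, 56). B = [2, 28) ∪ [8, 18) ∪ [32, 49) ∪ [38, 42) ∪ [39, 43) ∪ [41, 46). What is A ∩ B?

[4, 15) ∪ [21, 22) ∪ [32, 36)

Merge the first list: [4, 15), [21, 22), [31, 36), [54, 61).
Merge the second list: [2, 28), [32, 49).
[4, 15) meets the second set on [4, 15).
[21, 22) meets the second set on [21, 22).
[31, 36) meets the second set on [32, 36).
[54, 61): no overlap with the second set.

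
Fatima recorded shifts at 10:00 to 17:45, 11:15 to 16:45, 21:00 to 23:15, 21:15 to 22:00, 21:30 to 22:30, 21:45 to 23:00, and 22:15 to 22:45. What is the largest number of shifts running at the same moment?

Walk the sorted start/end points keeping a running depth.
The depth first hits 4 at 21:45.

4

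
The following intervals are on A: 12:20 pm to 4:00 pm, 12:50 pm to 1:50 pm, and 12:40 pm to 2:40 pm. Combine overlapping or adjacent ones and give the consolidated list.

12:20 pm-4:00 pm

Sort by start: 12:20 pm-4:00 pm, 12:40 pm-2:40 pm, 12:50 pm-1:50 pm.
12:40 pm-2:40 pm overlaps/touches 12:20 pm-4:00 pm → extend to 12:20 pm-4:00 pm.
12:50 pm-1:50 pm overlaps/touches 12:20 pm-4:00 pm → extend to 12:20 pm-4:00 pm.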